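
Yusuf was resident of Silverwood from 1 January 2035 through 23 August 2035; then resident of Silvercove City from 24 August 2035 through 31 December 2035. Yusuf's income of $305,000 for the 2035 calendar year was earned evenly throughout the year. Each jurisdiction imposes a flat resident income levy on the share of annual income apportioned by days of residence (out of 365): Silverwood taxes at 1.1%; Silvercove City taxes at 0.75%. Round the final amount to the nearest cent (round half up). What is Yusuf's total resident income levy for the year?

Silverwood, 1 January – 23 August 2035: 235 days → $305,000 × 1.1% × 235/365 = $2,160.0685
Silvercove City, 24 August – 31 December 2035: 130 days → $305,000 × 0.75% × 130/365 = $814.7260
Total = $2,974.7945

$2,974.79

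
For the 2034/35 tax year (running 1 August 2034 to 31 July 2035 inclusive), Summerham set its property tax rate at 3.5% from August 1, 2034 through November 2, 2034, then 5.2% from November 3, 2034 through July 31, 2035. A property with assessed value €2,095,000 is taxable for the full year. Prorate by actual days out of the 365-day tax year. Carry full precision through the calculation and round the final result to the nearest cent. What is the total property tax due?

€99,767.92

August 1 – November 2, 2034: 94 days at 3.5% → €2,095,000 × 3.5% × 94/365 = €18,883.6986
November 3, 2034 – July 31, 2035: 271 days at 5.2% → €2,095,000 × 5.2% × 271/365 = €80,884.2192
Total = €99,767.9178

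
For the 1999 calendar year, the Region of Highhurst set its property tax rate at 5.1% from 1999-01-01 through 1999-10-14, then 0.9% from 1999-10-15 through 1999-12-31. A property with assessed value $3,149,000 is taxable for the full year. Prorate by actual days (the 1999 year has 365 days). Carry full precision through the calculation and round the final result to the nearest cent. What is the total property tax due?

$132,335.65

1999-01-01 to 1999-10-14: 287 days at 5.1% → $3,149,000 × 5.1% × 287/365 = $126,279.2137
1999-10-15 to 1999-12-31: 78 days at 0.9% → $3,149,000 × 0.9% × 78/365 = $6,056.4329
Total = $132,335.6466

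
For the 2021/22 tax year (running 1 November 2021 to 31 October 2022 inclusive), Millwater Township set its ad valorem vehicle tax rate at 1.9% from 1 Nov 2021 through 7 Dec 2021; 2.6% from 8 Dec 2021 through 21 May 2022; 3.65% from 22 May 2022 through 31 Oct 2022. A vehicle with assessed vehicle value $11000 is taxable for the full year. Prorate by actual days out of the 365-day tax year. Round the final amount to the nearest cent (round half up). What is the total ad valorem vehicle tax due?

1 Nov – 7 Dec 2021: 37 days at 1.9% → $11000 × 1.9% × 37/365 = $21.1863
8 Dec 2021 – 21 May 2022: 165 days at 2.6% → $11000 × 2.6% × 165/365 = $129.2877
22 May – 31 Oct 2022: 163 days at 3.65% → $11000 × 3.65% × 163/365 = $179.3000
Total = $329.7740

$329.77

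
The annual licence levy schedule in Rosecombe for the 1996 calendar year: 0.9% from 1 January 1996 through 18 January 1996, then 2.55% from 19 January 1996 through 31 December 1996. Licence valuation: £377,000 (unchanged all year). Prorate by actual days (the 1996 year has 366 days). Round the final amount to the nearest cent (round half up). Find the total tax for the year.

1 January – 18 January 1996: 18 days at 0.9% → £377,000 × 0.9% × 18/366 = £166.8689
19 January – 31 December 1996: 348 days at 2.55% → £377,000 × 2.55% × 348/366 = £9,140.7049
Total = £9,307.5738

£9,307.57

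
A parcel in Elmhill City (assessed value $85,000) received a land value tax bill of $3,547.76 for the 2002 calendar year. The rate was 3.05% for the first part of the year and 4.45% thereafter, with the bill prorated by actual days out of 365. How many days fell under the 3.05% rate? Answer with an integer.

Let d = days at the first rate; then 365 − d days at the second rate.
$85,000 × [3.05%·d + 4.45%·(365−d)] / 365 = $3,547.76
Solving gives d = 72, so the new rate took effect on 14 March 2002.

72 days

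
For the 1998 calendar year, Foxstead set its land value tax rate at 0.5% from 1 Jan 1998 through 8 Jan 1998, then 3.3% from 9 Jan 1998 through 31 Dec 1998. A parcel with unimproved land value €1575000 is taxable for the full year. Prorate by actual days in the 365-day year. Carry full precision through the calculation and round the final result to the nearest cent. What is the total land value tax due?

€51008.42

1 Jan – 8 Jan 1998: 8 days at 0.5% → €1575000 × 0.5% × 8/365 = €172.6027
9 Jan – 31 Dec 1998: 357 days at 3.3% → €1575000 × 3.3% × 357/365 = €50835.8219
Total = €51008.4247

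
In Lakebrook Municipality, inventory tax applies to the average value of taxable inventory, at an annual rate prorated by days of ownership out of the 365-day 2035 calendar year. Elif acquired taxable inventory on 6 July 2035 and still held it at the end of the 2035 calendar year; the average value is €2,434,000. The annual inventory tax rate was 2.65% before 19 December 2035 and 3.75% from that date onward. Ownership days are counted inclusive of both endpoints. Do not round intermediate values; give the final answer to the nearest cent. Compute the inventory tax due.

6 July – 18 December 2035: 166 days at 2.65% → €2,434,000 × 2.65% × 166/365 = €29,334.7014
19 December – 31 December 2035: 13 days at 3.75% → €2,434,000 × 3.75% × 13/365 = €3,250.8904
Total = €32,585.5918

€32,585.59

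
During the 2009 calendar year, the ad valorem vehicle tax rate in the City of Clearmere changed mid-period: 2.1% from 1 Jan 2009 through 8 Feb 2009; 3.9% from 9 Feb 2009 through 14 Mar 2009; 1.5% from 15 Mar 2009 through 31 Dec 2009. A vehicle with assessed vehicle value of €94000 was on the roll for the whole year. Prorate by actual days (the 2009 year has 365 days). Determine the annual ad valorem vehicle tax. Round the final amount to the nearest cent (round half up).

1 Jan – 8 Feb 2009: 39 days at 2.1% → €94000 × 2.1% × 39/365 = €210.9205
9 Feb – 14 Mar 2009: 34 days at 3.9% → €94000 × 3.9% × 34/365 = €341.4904
15 Mar – 31 Dec 2009: 292 days at 1.5% → €94000 × 1.5% × 292/365 = €1128.0000
Total = €1680.4110

€1680.41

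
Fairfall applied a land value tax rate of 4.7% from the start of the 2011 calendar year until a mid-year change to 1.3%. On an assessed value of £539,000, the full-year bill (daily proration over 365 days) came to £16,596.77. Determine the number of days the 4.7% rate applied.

191 days

Let d = days at the first rate; then 365 − d days at the second rate.
£539,000 × [4.7%·d + 1.3%·(365−d)] / 365 = £16,596.77
Solving gives d = 191, so the new rate took effect on 11 Jul 2011.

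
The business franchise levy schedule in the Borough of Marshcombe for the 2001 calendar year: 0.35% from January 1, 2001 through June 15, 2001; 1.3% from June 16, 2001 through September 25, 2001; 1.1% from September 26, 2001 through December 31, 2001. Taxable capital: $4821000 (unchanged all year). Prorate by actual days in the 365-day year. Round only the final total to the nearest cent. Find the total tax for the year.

$39281.24

January 1 – June 15, 2001: 166 days at 0.35% → $4821000 × 0.35% × 166/365 = $7673.9753
June 16 – September 25, 2001: 102 days at 1.3% → $4821000 × 1.3% × 102/365 = $17514.0986
September 26 – December 31, 2001: 97 days at 1.1% → $4821000 × 1.1% × 97/365 = $14093.1699
Total = $39281.2438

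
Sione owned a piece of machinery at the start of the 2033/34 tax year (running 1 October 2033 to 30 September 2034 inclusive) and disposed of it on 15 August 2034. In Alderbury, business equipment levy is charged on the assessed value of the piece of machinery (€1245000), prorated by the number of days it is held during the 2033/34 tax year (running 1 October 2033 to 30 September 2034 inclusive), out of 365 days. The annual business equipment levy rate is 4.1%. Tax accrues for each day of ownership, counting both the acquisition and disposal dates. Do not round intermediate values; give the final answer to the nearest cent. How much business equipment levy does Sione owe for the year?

Days held (1 October 2033 – 15 August 2034): 319 out of 365
Tax = €1245000 × 4.1% × 319/365 = €44611.9315

€44611.93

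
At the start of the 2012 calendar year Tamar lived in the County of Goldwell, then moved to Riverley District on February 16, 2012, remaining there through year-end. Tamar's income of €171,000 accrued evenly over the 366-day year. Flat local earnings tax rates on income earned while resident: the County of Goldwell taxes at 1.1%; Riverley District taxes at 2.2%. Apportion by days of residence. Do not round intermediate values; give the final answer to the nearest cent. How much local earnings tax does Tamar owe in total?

The County of Goldwell, January 1 – February 15, 2012: 46 days → €171,000 × 1.1% × 46/366 = €236.4098
Riverley District, February 16 – December 31, 2012: 320 days → €171,000 × 2.2% × 320/366 = €3,289.1803
Total = €3,525.5902

€3,525.59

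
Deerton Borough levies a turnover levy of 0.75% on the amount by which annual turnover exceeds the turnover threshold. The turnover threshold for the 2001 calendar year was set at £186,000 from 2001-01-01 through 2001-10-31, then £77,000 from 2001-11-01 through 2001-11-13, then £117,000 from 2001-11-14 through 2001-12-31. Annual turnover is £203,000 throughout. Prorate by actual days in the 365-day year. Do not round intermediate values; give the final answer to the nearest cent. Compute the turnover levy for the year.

2001-01-01 to 2001-10-31: 304 days, exemption £186,000 → (£203,000 − £186,000) × 0.75% × 304/365 = £106.1918
2001-11-01 to 2001-11-13: 13 days, exemption £77,000 → (£203,000 − £77,000) × 0.75% × 13/365 = £33.6575
2001-11-14 to 2001-12-31: 48 days, exemption £117,000 → (£203,000 − £117,000) × 0.75% × 48/365 = £84.8219
Total = £224.6712

£224.67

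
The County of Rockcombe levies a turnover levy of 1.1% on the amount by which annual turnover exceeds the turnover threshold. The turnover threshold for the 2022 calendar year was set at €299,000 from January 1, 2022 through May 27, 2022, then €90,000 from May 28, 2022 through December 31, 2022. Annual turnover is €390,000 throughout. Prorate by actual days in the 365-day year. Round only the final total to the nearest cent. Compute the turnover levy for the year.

€2,374.10

January 1 – May 27, 2022: 147 days, exemption €299,000 → (€390,000 − €299,000) × 1.1% × 147/365 = €403.1425
May 28 – December 31, 2022: 218 days, exemption €90,000 → (€390,000 − €90,000) × 1.1% × 218/365 = €1,970.9589
Total = €2,374.1014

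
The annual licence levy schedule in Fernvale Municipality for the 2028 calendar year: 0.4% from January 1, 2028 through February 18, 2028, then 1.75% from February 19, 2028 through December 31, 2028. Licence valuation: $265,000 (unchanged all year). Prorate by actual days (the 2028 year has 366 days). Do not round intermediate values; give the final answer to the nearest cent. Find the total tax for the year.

$4,158.55

January 1 – February 18, 2028: 49 days at 0.4% → $265,000 × 0.4% × 49/366 = $141.9126
February 19 – December 31, 2028: 317 days at 1.75% → $265,000 × 1.75% × 317/366 = $4,016.6325
Total = $4,158.5451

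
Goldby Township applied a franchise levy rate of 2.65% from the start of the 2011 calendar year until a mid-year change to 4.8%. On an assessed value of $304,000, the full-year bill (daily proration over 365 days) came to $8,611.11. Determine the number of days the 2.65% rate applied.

Let d = days at the first rate; then 365 − d days at the second rate.
$304,000 × [2.65%·d + 4.8%·(365−d)] / 365 = $8,611.11
Solving gives d = 334, so the new rate took effect on 1 December 2011.

334 days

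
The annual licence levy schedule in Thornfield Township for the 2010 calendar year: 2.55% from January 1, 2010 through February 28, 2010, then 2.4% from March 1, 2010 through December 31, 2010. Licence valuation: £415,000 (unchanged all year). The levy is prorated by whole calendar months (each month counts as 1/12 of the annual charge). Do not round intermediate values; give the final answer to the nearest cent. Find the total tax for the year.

January 1 – February 28, 2010: 2 months at 2.55% → £415,000 × 2.55% × 2/12 = £1,763.7500
March 1 – December 31, 2010: 10 months at 2.4% → £415,000 × 2.4% × 10/12 = £8,300.0000
Total = £10,063.7500

£10,063.75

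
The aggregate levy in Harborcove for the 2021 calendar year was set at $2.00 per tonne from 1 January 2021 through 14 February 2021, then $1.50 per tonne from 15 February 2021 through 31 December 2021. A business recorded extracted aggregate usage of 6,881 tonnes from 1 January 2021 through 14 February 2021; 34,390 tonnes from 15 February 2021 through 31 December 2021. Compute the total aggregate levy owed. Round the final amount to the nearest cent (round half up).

1 January – 14 February 2021: 6,881 tonnes at $2.00/tonne → $13762.00
15 February – 31 December 2021: 34,390 tonnes at $1.50/tonne → $51585.00

$65347.00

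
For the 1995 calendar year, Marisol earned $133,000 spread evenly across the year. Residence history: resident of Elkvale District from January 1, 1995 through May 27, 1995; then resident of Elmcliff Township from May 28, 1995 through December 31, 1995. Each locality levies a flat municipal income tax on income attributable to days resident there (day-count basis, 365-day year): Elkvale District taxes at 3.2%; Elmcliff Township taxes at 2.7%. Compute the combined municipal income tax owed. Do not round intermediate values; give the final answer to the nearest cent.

Elkvale District, January 1 – May 27, 1995: 147 days → $133,000 × 3.2% × 147/365 = $1,714.0603
Elmcliff Township, May 28 – December 31, 1995: 218 days → $133,000 × 2.7% × 218/365 = $2,144.7616
Total = $3,858.8219

$3,858.82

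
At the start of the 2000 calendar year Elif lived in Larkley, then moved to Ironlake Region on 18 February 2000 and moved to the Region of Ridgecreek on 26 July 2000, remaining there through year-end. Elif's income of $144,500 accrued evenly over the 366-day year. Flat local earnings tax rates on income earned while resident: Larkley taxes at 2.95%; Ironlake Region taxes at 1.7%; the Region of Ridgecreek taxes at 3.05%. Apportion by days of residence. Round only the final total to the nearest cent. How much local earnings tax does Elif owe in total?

Larkley, 1 January – 17 February 2000: 48 days → $144,500 × 2.95% × 48/366 = $559.0492
Ironlake Region, 18 February – 25 July 2000: 159 days → $144,500 × 1.7% × 159/366 = $1,067.1680
The Region of Ridgecreek, 26 July – 31 December 2000: 159 days → $144,500 × 3.05% × 159/366 = $1,914.6250
Total = $3,540.8422

$3,540.84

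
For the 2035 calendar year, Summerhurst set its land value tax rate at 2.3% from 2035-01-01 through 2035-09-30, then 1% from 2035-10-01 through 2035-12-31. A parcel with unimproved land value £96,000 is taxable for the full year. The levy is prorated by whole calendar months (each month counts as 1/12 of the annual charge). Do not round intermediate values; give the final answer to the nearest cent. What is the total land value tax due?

2035-01-01 to 2035-09-30: 9 months at 2.3% → £96,000 × 2.3% × 9/12 = £1,656.0000
2035-10-01 to 2035-12-31: 3 months at 1% → £96,000 × 1% × 3/12 = £240.0000
Total = £1,896.0000

£1,896.00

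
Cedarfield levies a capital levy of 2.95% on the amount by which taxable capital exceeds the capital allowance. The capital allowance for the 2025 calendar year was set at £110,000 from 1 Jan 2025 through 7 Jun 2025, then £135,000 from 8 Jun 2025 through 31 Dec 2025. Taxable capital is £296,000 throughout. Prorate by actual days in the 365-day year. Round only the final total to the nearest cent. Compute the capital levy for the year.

£5,068.75

1 Jan – 7 Jun 2025: 158 days, exemption £110,000 → (£296,000 − £110,000) × 2.95% × 158/365 = £2,375.1945
8 Jun – 31 Dec 2025: 207 days, exemption £135,000 → (£296,000 − £135,000) × 2.95% × 207/365 = £2,693.5521
Total = £5,068.7466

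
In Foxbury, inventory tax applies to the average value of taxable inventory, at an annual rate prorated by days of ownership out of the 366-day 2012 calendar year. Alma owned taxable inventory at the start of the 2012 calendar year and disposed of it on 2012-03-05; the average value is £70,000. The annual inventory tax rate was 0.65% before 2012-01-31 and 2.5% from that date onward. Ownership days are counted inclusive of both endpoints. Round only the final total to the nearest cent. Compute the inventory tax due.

£204.64

2012-01-01 to 2012-01-30: 30 days at 0.65% → £70,000 × 0.65% × 30/366 = £37.2951
2012-01-31 to 2012-03-05: 35 days at 2.5% → £70,000 × 2.5% × 35/366 = £167.3497
Total = £204.6448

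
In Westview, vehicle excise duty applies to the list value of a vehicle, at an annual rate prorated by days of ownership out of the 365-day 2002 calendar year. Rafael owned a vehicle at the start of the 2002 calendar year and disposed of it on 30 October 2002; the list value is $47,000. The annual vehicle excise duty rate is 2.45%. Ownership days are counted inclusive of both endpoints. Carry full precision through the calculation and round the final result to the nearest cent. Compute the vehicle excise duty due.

Days held (1 January – 30 October 2002): 303 out of 365
Tax = $47,000 × 2.45% × 303/365 = $955.9027

$955.90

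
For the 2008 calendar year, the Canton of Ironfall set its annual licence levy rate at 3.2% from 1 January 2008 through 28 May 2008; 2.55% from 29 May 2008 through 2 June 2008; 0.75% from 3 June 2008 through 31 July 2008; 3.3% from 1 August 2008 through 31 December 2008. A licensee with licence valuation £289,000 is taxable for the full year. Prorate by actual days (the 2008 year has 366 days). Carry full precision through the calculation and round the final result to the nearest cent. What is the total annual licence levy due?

£8,201.76

1 January – 28 May 2008: 149 days at 3.2% → £289,000 × 3.2% × 149/366 = £3,764.8962
29 May – 2 June 2008: 5 days at 2.55% → £289,000 × 2.55% × 5/366 = £100.6762
3 June – 31 July 2008: 59 days at 0.75% → £289,000 × 0.75% × 59/366 = £349.4057
1 August – 31 December 2008: 153 days at 3.3% → £289,000 × 3.3% × 153/366 = £3,986.7787
Total = £8,201.7568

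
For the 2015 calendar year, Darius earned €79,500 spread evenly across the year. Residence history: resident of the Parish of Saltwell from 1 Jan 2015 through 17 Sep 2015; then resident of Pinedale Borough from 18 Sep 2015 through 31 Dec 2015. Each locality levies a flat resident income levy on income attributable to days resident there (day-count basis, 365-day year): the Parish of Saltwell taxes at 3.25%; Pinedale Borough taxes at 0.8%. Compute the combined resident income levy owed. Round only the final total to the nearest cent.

€2,023.44

The Parish of Saltwell, 1 Jan – 17 Sep 2015: 260 days → €79,500 × 3.25% × 260/365 = €1,840.4795
Pinedale Borough, 18 Sep – 31 Dec 2015: 105 days → €79,500 × 0.8% × 105/365 = €182.9589
Total = €2,023.4384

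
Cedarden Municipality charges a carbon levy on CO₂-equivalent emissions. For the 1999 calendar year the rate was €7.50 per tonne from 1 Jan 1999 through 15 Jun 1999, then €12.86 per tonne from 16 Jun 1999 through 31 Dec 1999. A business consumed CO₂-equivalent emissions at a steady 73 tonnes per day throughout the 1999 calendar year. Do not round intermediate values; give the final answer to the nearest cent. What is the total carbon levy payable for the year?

1 Jan – 15 Jun 1999: 166 days × 73 tonnes/day = 12,118 tonnes at €7.50/tonne → €90,885.00
16 Jun – 31 Dec 1999: 199 days × 73 tonnes/day = 14,527 tonnes at €12.86/tonne → €186,817.22

€277,702.22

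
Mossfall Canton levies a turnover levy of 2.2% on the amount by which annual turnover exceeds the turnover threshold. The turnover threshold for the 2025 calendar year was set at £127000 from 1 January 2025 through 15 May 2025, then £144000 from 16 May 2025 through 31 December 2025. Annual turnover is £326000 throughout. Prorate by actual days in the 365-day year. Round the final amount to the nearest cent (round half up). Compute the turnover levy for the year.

£4142.33

1 January – 15 May 2025: 135 days, exemption £127000 → (£326000 − £127000) × 2.2% × 135/365 = £1619.2603
16 May – 31 December 2025: 230 days, exemption £144000 → (£326000 − £144000) × 2.2% × 230/365 = £2523.0685
Total = £4142.3288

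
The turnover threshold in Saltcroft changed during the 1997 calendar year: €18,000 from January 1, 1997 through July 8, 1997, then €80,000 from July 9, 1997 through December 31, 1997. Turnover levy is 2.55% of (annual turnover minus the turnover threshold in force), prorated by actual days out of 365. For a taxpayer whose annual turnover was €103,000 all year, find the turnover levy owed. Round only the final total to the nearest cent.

January 1 – July 8, 1997: 189 days, exemption €18,000 → (€103,000 − €18,000) × 2.55% × 189/365 = €1,122.3493
July 9 – December 31, 1997: 176 days, exemption €80,000 → (€103,000 − €80,000) × 2.55% × 176/365 = €282.8055
Total = €1,405.1548

€1,405.15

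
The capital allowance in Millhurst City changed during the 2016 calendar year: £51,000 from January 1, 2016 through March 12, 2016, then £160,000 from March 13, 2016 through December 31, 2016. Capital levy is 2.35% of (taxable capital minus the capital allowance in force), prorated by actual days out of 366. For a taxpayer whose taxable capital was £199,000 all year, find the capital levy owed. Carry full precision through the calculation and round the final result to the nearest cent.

£1,420.40

January 1 – March 12, 2016: 72 days, exemption £51,000 → (£199,000 − £51,000) × 2.35% × 72/366 = £684.1967
March 13 – December 31, 2016: 294 days, exemption £160,000 → (£199,000 − £160,000) × 2.35% × 294/366 = £736.2049
Total = £1,420.4016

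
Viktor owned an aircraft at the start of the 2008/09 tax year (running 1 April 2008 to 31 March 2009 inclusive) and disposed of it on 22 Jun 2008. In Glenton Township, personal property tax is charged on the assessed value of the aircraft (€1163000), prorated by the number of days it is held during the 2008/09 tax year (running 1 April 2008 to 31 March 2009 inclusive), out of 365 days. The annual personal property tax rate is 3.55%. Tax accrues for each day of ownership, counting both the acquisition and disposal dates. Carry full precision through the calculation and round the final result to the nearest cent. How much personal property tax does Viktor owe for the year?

Days held (1 Apr – 22 Jun 2008): 83 out of 365
Tax = €1163000 × 3.55% × 83/365 = €9388.4370

€9388.44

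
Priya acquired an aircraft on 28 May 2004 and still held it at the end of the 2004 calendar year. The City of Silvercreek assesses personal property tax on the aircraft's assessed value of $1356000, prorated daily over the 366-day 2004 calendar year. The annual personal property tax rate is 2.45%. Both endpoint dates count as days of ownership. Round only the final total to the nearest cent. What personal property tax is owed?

$19787.97

Days held (28 May – 31 Dec 2004): 218 out of 366
Tax = $1356000 × 2.45% × 218/366 = $19787.9672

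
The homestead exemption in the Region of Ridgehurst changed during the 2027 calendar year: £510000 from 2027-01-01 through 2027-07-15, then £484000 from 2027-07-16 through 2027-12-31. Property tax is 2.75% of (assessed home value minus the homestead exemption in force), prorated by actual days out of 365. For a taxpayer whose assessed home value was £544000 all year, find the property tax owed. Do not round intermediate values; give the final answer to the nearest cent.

£1266.05

2027-01-01 to 2027-07-15: 196 days, exemption £510000 → (£544000 − £510000) × 2.75% × 196/365 = £502.0822
2027-07-16 to 2027-12-31: 169 days, exemption £484000 → (£544000 − £484000) × 2.75% × 169/365 = £763.9726
Total = £1266.0548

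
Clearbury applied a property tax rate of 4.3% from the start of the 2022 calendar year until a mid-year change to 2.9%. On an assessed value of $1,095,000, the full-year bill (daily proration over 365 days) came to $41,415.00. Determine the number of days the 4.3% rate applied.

230 days

Let d = days at the first rate; then 365 − d days at the second rate.
$1,095,000 × [4.3%·d + 2.9%·(365−d)] / 365 = $41,415.00
Solving gives d = 230, so the new rate took effect on 19 August 2022.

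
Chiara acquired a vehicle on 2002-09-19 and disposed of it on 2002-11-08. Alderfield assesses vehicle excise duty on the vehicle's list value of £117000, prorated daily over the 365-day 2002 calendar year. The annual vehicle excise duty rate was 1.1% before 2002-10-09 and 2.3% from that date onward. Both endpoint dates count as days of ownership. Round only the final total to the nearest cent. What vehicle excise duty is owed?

£299.07

2002-09-19 to 2002-10-08: 20 days at 1.1% → £117000 × 1.1% × 20/365 = £70.5205
2002-10-09 to 2002-11-08: 31 days at 2.3% → £117000 × 2.3% × 31/365 = £228.5507
Total = £299.0712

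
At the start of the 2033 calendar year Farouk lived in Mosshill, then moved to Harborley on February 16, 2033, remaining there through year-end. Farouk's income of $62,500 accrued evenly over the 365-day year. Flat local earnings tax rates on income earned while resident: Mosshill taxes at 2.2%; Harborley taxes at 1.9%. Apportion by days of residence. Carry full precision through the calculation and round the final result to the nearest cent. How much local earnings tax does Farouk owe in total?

Mosshill, January 1 – February 15, 2033: 46 days → $62,500 × 2.2% × 46/365 = $173.2877
Harborley, February 16 – December 31, 2033: 319 days → $62,500 × 1.9% × 319/365 = $1,037.8425
Total = $1,211.1301

$1,211.13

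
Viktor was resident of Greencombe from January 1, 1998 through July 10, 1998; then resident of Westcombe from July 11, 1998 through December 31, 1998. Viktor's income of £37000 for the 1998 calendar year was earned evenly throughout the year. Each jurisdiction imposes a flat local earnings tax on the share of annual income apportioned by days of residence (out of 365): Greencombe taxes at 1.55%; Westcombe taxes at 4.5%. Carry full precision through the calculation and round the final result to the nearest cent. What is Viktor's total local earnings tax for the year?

Greencombe, January 1 – July 10, 1998: 191 days → £37000 × 1.55% × 191/365 = £300.1055
Westcombe, July 11 – December 31, 1998: 174 days → £37000 × 4.5% × 174/365 = £793.7260
Total = £1093.8315

£1093.83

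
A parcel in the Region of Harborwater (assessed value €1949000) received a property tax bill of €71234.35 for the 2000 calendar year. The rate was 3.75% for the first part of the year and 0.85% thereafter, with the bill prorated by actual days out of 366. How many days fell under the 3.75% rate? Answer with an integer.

354 days

Let d = days at the first rate; then 366 − d days at the second rate.
€1949000 × [3.75%·d + 0.85%·(366−d)] / 366 = €71234.35
Solving gives d = 354, so the new rate took effect on 20 December 2000.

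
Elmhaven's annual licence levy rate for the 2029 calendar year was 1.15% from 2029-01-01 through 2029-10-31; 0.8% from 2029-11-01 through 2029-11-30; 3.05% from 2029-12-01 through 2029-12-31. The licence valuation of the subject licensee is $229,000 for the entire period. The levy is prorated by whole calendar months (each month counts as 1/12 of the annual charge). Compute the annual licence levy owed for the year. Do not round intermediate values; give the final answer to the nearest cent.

2029-01-01 to 2029-10-31: 10 months at 1.15% → $229,000 × 1.15% × 10/12 = $2,194.5833
2029-11-01 to 2029-11-30: 1 month at 0.8% → $229,000 × 0.8% × 1/12 = $152.6667
2029-12-01 to 2029-12-31: 1 month at 3.05% → $229,000 × 3.05% × 1/12 = $582.0417
Total = $2,929.2917

$2,929.29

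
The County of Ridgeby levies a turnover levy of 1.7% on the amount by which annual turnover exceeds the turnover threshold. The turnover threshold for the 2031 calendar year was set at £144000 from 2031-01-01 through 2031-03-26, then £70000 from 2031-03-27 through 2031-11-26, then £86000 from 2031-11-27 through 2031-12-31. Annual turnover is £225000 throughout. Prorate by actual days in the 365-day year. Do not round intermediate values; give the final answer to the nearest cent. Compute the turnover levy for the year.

£2315.96

2031-01-01 to 2031-03-26: 85 days, exemption £144000 → (£225000 − £144000) × 1.7% × 85/365 = £320.6712
2031-03-27 to 2031-11-26: 245 days, exemption £70000 → (£225000 − £70000) × 1.7% × 245/365 = £1768.6986
2031-11-27 to 2031-12-31: 35 days, exemption £86000 → (£225000 − £86000) × 1.7% × 35/365 = £226.5890
Total = £2315.9589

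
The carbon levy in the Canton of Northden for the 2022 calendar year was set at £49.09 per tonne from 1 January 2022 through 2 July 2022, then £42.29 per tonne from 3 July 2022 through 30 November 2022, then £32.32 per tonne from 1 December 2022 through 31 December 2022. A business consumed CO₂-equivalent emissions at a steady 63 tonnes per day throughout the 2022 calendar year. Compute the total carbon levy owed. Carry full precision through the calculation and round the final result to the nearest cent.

1 January – 2 July 2022: 183 days × 63 tonnes/day = 11,529 tonnes at £49.09/tonne → £565,958.61
3 July – 30 November 2022: 151 days × 63 tonnes/day = 9,513 tonnes at £42.29/tonne → £402,304.77
1 December – 31 December 2022: 31 days × 63 tonnes/day = 1,953 tonnes at £32.32/tonne → £63,120.96

£1,031,384.34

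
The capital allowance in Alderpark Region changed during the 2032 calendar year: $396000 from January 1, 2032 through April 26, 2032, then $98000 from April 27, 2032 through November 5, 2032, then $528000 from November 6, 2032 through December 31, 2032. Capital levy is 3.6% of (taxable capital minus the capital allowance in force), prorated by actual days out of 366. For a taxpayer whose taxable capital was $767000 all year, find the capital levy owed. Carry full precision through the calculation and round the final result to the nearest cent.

January 1 – April 26, 2032: 117 days, exemption $396000 → ($767000 − $396000) × 3.6% × 117/366 = $4269.5410
April 27 – November 5, 2032: 193 days, exemption $98000 → ($767000 − $98000) × 3.6% × 193/366 = $12700.0328
November 6 – December 31, 2032: 56 days, exemption $528000 → ($767000 − $528000) × 3.6% × 56/366 = $1316.4590
Total = $18286.0328

$18286.03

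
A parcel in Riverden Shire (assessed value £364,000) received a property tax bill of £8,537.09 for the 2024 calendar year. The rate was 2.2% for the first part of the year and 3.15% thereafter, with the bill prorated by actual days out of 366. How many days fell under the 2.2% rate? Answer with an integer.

310 days

Let d = days at the first rate; then 366 − d days at the second rate.
£364,000 × [2.2%·d + 3.15%·(366−d)] / 366 = £8,537.09
Solving gives d = 310, so the new rate took effect on 6 Nov 2024.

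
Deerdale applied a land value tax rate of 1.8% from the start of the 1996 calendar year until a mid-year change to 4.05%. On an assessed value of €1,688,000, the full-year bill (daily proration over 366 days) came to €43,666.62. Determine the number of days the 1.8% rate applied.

238 days

Let d = days at the first rate; then 366 − d days at the second rate.
€1,688,000 × [1.8%·d + 4.05%·(366−d)] / 366 = €43,666.62
Solving gives d = 238, so the new rate took effect on 26 Aug 1996.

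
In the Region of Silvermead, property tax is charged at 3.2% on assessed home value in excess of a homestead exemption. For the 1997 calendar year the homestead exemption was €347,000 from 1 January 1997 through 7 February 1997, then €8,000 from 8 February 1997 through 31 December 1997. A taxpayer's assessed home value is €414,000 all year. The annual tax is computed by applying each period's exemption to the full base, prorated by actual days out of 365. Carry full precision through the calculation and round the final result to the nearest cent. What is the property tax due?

1 January – 7 February 1997: 38 days, exemption €347,000 → (€414,000 − €347,000) × 3.2% × 38/365 = €223.2110
8 February – 31 December 1997: 327 days, exemption €8,000 → (€414,000 − €8,000) × 3.2% × 327/365 = €11,639.4082
Total = €11,862.6192

€11,862.62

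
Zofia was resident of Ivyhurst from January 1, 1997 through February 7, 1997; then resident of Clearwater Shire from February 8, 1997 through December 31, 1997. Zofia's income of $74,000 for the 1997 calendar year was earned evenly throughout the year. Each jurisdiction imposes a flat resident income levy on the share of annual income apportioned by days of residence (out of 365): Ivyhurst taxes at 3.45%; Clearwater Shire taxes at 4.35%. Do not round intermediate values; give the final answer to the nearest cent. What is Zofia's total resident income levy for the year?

Ivyhurst, January 1 – February 7, 1997: 38 days → $74,000 × 3.45% × 38/365 = $265.7918
Clearwater Shire, February 8 – December 31, 1997: 327 days → $74,000 × 4.35% × 327/365 = $2,883.8712
Total = $3,149.6630

$3,149.66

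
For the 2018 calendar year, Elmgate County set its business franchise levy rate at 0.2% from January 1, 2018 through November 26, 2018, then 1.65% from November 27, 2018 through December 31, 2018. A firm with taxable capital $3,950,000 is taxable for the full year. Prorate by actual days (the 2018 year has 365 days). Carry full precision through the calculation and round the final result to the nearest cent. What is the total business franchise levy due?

$13,392.12

January 1 – November 26, 2018: 330 days at 0.2% → $3,950,000 × 0.2% × 330/365 = $7,142.4658
November 27 – December 31, 2018: 35 days at 1.65% → $3,950,000 × 1.65% × 35/365 = $6,249.6575
Total = $13,392.1233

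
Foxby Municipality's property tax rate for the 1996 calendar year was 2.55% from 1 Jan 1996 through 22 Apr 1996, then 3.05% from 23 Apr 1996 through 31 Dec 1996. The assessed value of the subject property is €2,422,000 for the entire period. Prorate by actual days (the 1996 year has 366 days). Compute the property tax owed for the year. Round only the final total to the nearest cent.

€70,132.12

1 Jan – 22 Apr 1996: 113 days at 2.55% → €2,422,000 × 2.55% × 113/366 = €19,068.2869
23 Apr – 31 Dec 1996: 253 days at 3.05% → €2,422,000 × 3.05% × 253/366 = €51,063.8333
Total = €70,132.1202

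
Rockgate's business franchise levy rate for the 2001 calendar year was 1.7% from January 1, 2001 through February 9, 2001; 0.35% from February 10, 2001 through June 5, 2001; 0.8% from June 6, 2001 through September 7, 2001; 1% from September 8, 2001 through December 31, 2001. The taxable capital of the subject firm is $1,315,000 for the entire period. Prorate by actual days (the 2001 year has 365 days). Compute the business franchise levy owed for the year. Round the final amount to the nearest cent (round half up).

$10,764.99

January 1 – February 9, 2001: 40 days at 1.7% → $1,315,000 × 1.7% × 40/365 = $2,449.8630
February 10 – June 5, 2001: 116 days at 0.35% → $1,315,000 × 0.35% × 116/365 = $1,462.7123
June 6 – September 7, 2001: 94 days at 0.8% → $1,315,000 × 0.8% × 94/365 = $2,709.2603
September 8 – December 31, 2001: 115 days at 1% → $1,315,000 × 1% × 115/365 = $4,143.1507
Total = $10,764.9863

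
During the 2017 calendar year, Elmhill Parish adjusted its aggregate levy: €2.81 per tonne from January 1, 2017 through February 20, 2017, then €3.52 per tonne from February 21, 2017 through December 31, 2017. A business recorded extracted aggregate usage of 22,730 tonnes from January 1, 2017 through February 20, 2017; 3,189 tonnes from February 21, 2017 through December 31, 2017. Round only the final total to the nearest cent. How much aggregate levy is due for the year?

January 1 – February 20, 2017: 22,730 tonnes at €2.81/tonne → €63,871.30
February 21 – December 31, 2017: 3,189 tonnes at €3.52/tonne → €11,225.28

€75,096.58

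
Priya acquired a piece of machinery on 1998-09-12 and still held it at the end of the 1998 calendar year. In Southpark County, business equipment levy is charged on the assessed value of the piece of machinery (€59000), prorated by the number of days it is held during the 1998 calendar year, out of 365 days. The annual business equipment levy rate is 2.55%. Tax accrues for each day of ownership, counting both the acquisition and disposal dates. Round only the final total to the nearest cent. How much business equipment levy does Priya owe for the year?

Days held (1998-09-12 to 1998-12-31): 111 out of 365
Tax = €59000 × 2.55% × 111/365 = €457.5329

€457.53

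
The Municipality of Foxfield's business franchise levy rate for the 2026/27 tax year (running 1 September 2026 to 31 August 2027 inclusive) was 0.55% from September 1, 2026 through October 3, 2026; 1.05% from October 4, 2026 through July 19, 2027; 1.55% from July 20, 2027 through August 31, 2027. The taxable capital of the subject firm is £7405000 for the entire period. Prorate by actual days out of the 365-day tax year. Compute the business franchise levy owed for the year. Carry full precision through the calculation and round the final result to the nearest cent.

September 1 – October 3, 2026: 33 days at 0.55% → £7405000 × 0.55% × 33/365 = £3682.2123
October 4, 2026 – July 19, 2027: 289 days at 1.05% → £7405000 × 1.05% × 289/365 = £61562.9384
July 20 – August 31, 2027: 43 days at 1.55% → £7405000 × 1.55% × 43/365 = £13521.7329
Total = £78766.8836

£78766.88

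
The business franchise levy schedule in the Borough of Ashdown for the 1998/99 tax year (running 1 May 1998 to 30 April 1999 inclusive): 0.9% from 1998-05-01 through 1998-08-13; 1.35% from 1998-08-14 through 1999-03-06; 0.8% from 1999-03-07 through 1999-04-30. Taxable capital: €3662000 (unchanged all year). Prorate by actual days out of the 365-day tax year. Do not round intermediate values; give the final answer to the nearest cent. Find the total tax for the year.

€41661.52

1998-05-01 to 1998-08-13: 105 days at 0.9% → €3662000 × 0.9% × 105/365 = €9481.0685
1998-08-14 to 1999-03-06: 205 days at 1.35% → €3662000 × 1.35% × 205/365 = €27765.9863
1999-03-07 to 1999-04-30: 55 days at 0.8% → €3662000 × 0.8% × 55/365 = €4414.4658
Total = €41661.5205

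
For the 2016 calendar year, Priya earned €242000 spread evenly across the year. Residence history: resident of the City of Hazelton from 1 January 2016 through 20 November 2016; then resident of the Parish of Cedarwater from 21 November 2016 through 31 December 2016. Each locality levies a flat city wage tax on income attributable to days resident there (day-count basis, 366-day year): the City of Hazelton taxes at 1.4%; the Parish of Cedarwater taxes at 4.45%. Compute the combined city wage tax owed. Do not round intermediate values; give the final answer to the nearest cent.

€4214.83

The City of Hazelton, 1 January – 20 November 2016: 325 days → €242000 × 1.4% × 325/366 = €3008.4699
The Parish of Cedarwater, 21 November – 31 December 2016: 41 days → €242000 × 4.45% × 41/366 = €1206.3634
Total = €4214.8333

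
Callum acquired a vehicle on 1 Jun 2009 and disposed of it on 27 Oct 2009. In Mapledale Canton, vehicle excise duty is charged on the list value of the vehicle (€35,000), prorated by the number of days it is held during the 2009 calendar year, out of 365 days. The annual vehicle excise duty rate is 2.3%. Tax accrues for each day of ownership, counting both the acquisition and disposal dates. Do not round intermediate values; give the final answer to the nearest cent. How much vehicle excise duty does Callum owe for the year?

Days held (1 Jun – 27 Oct 2009): 149 out of 365
Tax = €35,000 × 2.3% × 149/365 = €328.6164

€328.62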